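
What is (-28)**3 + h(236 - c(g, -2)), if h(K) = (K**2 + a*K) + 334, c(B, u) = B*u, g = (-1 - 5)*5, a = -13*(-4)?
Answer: 18510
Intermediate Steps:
a = 52
g = -30 (g = -6*5 = -30)
h(K) = 334 + K**2 + 52*K (h(K) = (K**2 + 52*K) + 334 = 334 + K**2 + 52*K)
(-28)**3 + h(236 - c(g, -2)) = (-28)**3 + (334 + (236 - (-30)*(-2))**2 + 52*(236 - (-30)*(-2))) = -21952 + (334 + (236 - 1*60)**2 + 52*(236 - 1*60)) = -21952 + (334 + (236 - 60)**2 + 52*(236 - 60)) = -21952 + (334 + 176**2 + 52*176) = -21952 + (334 + 30976 + 9152) = -21952 + 40462 = 18510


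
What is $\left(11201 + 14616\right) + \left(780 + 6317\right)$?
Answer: $32914$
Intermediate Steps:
$\left(11201 + 14616\right) + \left(780 + 6317\right) = 25817 + 7097 = 32914$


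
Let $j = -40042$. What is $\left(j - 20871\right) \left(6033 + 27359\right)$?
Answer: $-2034006896$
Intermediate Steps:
$\left(j - 20871\right) \left(6033 + 27359\right) = \left(-40042 - 20871\right) \left(6033 + 27359\right) = \left(-60913\right) 33392 = -2034006896$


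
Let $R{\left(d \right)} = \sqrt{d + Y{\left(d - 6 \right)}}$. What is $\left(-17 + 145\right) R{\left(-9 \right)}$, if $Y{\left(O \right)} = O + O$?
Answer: $128 i \sqrt{39} \approx 799.36 i$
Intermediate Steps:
$Y{\left(O \right)} = 2 O$
$R{\left(d \right)} = \sqrt{-12 + 3 d}$ ($R{\left(d \right)} = \sqrt{d + 2 \left(d - 6\right)} = \sqrt{d + 2 \left(-6 + d\right)} = \sqrt{d + \left(-12 + 2 d\right)} = \sqrt{-12 + 3 d}$)
$\left(-17 + 145\right) R{\left(-9 \right)} = \left(-17 + 145\right) \sqrt{-12 + 3 \left(-9\right)} = 128 \sqrt{-12 - 27} = 128 \sqrt{-39} = 128 i \sqrt{39}$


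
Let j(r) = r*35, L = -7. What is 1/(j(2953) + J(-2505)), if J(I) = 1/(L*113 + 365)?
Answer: 426/44029229 ≈ 9.6754e-6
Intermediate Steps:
j(r) = 35*r
J(I) = -1/426 (J(I) = 1/(-7*113 + 365) = 1/(-791 + 365) = 1/(-426) = -1/426)
1/(j(2953) + J(-2505)) = 1/(35*2953 - 1/426) = 1/(103355 - 1/426) = 1/(44029229/426) = 426/44029229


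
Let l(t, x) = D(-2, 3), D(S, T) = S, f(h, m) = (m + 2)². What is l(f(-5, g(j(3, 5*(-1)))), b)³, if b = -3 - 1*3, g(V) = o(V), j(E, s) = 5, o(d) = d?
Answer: -8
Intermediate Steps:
g(V) = V
f(h, m) = (2 + m)²
b = -6 (b = -3 - 3 = -6)
l(t, x) = -2
l(f(-5, g(j(3, 5*(-1)))), b)³ = (-2)³ = -8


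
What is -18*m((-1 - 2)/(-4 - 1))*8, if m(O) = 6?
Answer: -864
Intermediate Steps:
-18*m((-1 - 2)/(-4 - 1))*8 = -18*6*8 = -108*8 = -864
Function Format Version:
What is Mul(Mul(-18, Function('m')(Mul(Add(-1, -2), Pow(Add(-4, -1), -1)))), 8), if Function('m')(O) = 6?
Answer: -864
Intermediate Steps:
Mul(Mul(-18, Function('m')(Mul(Add(-1, -2), Pow(Add(-4, -1), -1)))), 8) = Mul(Mul(-18, 6), 8) = Mul(-108, 8) = -864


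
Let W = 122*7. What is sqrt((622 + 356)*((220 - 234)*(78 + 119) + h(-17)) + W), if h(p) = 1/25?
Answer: 2*I*sqrt(16852693)/5 ≈ 1642.1*I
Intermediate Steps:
h(p) = 1/25
W = 854
sqrt((622 + 356)*((220 - 234)*(78 + 119) + h(-17)) + W) = sqrt((622 + 356)*((220 - 234)*(78 + 119) + 1/25) + 854) = sqrt(978*(-14*197 + 1/25) + 854) = sqrt(978*(-2758 + 1/25) + 854) = sqrt(978*(-68949/25) + 854) = sqrt(-67432122/25 + 854) = sqrt(-67410772/25) = 2*I*sqrt(16852693)/5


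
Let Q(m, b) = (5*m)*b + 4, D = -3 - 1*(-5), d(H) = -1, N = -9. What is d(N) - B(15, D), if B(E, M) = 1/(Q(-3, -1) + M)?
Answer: -22/21 ≈ -1.0476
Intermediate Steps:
D = 2 (D = -3 + 5 = 2)
Q(m, b) = 4 + 5*b*m (Q(m, b) = 5*b*m + 4 = 4 + 5*b*m)
B(E, M) = 1/(19 + M) (B(E, M) = 1/((4 + 5*(-1)*(-3)) + M) = 1/((4 + 15) + M) = 1/(19 + M))
d(N) - B(15, D) = -1 - 1/(19 + 2) = -1 - 1/21 = -22/21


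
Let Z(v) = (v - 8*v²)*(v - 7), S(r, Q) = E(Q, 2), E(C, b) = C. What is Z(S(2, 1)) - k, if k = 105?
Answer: -63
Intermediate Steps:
S(r, Q) = Q
Z(v) = (-7 + v)*(v - 8*v²) (Z(v) = (v - 8*v²)*(-7 + v) = (-7 + v)*(v - 8*v²))
Z(S(2, 1)) - k = 1*(-7 - 8*1² + 57*1) - 1*105 = 1*(-7 - 8*1 + 57) - 105 = 1*(-7 - 8 + 57) - 105 = 1*42 - 105 = 42 - 105 = -63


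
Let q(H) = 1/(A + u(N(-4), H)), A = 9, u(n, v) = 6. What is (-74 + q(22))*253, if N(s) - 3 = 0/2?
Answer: -280577/15 ≈ -18705.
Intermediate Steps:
N(s) = 3 (N(s) = 3 + 0/2 = 3 + 0*(1/2) = 3 + 0 = 3)
q(H) = 1/15 (q(H) = 1/(9 + 6) = 1/15)
(-74 + q(22))*253 = (-74 + 1/15)*253 = -1109/15*253 = -280577/15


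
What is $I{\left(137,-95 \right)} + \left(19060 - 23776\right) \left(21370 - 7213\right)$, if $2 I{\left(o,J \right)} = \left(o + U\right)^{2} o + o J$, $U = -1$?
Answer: $- \frac{131007887}{2} \approx -6.5504 \cdot 10^{7}$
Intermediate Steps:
$I{\left(o,J \right)} = \frac{J o}{2} + \frac{o \left(-1 + o\right)^{2}}{2}$ ($I{\left(o,J \right)} = \frac{\left(o - 1\right)^{2} o + o J}{2} = \frac{\left(-1 + o\right)^{2} o + J o}{2} = \frac{o \left(-1 + o\right)^{2} + J o}{2} = \frac{J o + o \left(-1 + o\right)^{2}}{2} = \frac{J o}{2} + \frac{o \left(-1 + o\right)^{2}}{2}$)
$I{\left(137,-95 \right)} + \left(19060 - 23776\right) \left(21370 - 7213\right) = \frac{1}{2} \cdot 137 \left(-95 + \left(-1 + 137\right)^{2}\right) + \left(19060 - 23776\right) \left(21370 - 7213\right) = \frac{1}{2} \cdot 137 \left(-95 + 136^{2}\right) - 66764412 = \frac{1}{2} \cdot 137 \left(-95 + 18496\right) - 66764412 = \frac{1}{2} \cdot 137 \cdot 18401 - 66764412 = \frac{2520937}{2} - 66764412 = - \frac{131007887}{2}$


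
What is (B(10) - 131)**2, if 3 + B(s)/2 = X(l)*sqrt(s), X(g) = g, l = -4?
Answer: 19409 + 2192*sqrt(10) ≈ 26341.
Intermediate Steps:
B(s) = -6 - 8*sqrt(s) (B(s) = -6 + 2*(-4*sqrt(s)) = -6 - 8*sqrt(s))
(B(10) - 131)**2 = ((-6 - 8*sqrt(10)) - 131)**2 = (-137 - 8*sqrt(10))**2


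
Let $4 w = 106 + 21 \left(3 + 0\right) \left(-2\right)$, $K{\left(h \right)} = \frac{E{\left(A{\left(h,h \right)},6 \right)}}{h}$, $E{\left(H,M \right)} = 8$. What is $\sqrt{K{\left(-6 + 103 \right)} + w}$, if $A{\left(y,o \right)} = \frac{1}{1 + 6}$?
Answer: $\frac{3 i \sqrt{5141}}{97} \approx 2.2175 i$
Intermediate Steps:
$A{\left(y,o \right)} = \frac{1}{7}$
$K{\left(h \right)} = \frac{8}{h}$
$w = -5$ ($w = \frac{106 + 21 \left(3 + 0\right) \left(-2\right)}{4} = \frac{106 + 21 \cdot 3 \left(-2\right)}{4} = \frac{106 + 21 \left(-6\right)}{4} = \frac{106 - 126}{4} = \frac{1}{4} \left(-20\right) = -5$)
$\sqrt{K{\left(-6 + 103 \right)} + w} = \sqrt{\frac{8}{-6 + 103} - 5} = \sqrt{\frac{8}{97} - 5} = \sqrt{- \frac{477}{97}} = \frac{3 i \sqrt{5141}}{97}$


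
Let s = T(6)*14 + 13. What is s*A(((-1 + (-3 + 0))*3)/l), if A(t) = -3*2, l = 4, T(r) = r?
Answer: -582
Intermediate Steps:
A(t) = -6
s = 97 (s = 6*14 + 13 = 84 + 13 = 97)
s*A(((-1 + (-3 + 0))*3)/l) = 97*(-6) = -582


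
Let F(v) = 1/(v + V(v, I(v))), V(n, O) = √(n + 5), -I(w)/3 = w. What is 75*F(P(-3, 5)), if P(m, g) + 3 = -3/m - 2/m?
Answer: 900/17 + 225*√33/17 ≈ 128.97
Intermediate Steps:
I(w) = -3*w
P(m, g) = -3 - 5/m (P(m, g) = -3 + (-3/m - 2/m) = -3 - 5/m)
V(n, O) = √(5 + n)
F(v) = 1/(v + √(5 + v))
75*F(P(-3, 5)) = 75/((-3 - 5/(-3)) + √(5 + (-3 - 5/(-3)))) = 75/((-3 - 5*(-⅓)) + √(5 + (-3 - 5*(-⅓)))) = 75/((-3 + 5/3) + √(5 + (-3 + 5/3))) = 75/(-4/3 + √(5 - 4/3)) = 75/(-4/3 + √(11/3)) = 75/(-4/3 + √33/3)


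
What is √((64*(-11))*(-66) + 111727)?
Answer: √158191 ≈ 397.73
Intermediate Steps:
√((64*(-11))*(-66) + 111727) = √(-704*(-66) + 111727) = √(46464 + 111727) = √158191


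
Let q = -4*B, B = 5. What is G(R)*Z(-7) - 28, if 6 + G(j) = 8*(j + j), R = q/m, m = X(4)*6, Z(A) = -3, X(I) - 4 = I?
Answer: 10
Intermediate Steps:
X(I) = 4 + I
m = 48 (m = (4 + 4)*6 = 8*6 = 48)
q = -20 (q = -4*5 = -20)
R = -5/12 (R = -20/48 = -20*1/48 = -5/12 ≈ -0.41667)
G(j) = -6 + 16*j (G(j) = -6 + 8*(j + j) = -6 + 8*(2*j) = -6 + 16*j)
G(R)*Z(-7) - 28 = (-6 + 16*(-5/12))*(-3) - 28 = (-6 - 20/3)*(-3) - 28 = -38/3*(-3) - 28 = 38 - 28 = 10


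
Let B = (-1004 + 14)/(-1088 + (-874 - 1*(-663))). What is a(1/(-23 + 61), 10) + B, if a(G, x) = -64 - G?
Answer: -1040949/16454 ≈ -63.264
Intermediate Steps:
B = 330/433 (B = -990/(-1088 + (-874 + 663)) = -990/(-1088 - 211) = -990/(-1299) = -990*(-1/1299) = 330/433 ≈ 0.76213)
a(1/(-23 + 61), 10) + B = (-64 - 1/(-23 + 61)) + 330/433 = (-64 - 1/38) + 330/433 = -2433/38 + 330/433 = -1040949/16454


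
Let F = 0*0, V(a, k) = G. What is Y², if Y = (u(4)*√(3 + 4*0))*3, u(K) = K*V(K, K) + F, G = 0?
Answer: 0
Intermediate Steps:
V(a, k) = 0
F = 0
u(K) = 0 (u(K) = K*0 + 0 = 0 + 0 = 0)
Y = 0 (Y = (0*√(3 + 4*0))*3 = (0*√(3 + 0))*3 = (0*√3)*3 = 0*3 = 0)
Y² = 0² = 0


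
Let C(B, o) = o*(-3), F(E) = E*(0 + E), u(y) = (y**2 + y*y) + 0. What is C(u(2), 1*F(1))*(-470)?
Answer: 1410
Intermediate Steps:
u(y) = 2*y**2 (u(y) = (y**2 + y**2) + 0 = 2*y**2 + 0 = 2*y**2)
F(E) = E**2 (F(E) = E*E = E**2)
C(B, o) = -3*o
C(u(2), 1*F(1))*(-470) = -3*1**2*(-470) = -3*(-470) = 1410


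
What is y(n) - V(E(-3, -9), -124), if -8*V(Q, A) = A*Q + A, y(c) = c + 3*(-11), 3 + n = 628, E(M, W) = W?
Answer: 716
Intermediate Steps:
n = 625 (n = -3 + 628 = 625)
y(c) = -33 + c (y(c) = c - 33 = -33 + c)
V(Q, A) = -A/8 - A*Q/8 (V(Q, A) = -(A*Q + A)/8 = -(A + A*Q)/8 = -A/8 - A*Q/8)
y(n) - V(E(-3, -9), -124) = (-33 + 625) - (-1)*(-124)*(1 - 9)/8 = 592 - (-1)*(-124)*(-8)/8 = 592 - 1*(-124) = 592 + 124 = 716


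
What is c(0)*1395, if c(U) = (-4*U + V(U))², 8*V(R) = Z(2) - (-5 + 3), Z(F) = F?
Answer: 1395/4 ≈ 348.75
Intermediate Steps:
V(R) = ½ (V(R) = (2 - (-5 + 3))/8 = (2 - 1*(-2))/8 = (2 + 2)/8 = (⅛)*4 = ½)
c(U) = (½ - 4*U)² (c(U) = (-4*U + ½)² = (½ - 4*U)²)
c(0)*1395 = ((-1 + 8*0)²/4)*1395 = ((-1 + 0)²/4)*1395 = ((¼)*(-1)²)*1395 = ((¼)*1)*1395 = (¼)*1395 = 1395/4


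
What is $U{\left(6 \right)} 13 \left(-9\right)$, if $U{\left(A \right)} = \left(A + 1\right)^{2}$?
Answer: $-5733$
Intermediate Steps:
$U{\left(A \right)} = \left(1 + A\right)^{2}$
$U{\left(6 \right)} 13 \left(-9\right) = \left(1 + 6\right)^{2} \cdot 13 \left(-9\right) = 7^{2} \cdot 13 \left(-9\right) = 49 \cdot 13 \left(-9\right) = 637 \left(-9\right) = -5733$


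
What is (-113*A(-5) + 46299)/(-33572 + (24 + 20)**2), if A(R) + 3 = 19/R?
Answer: -235337/158180 ≈ -1.4878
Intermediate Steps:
A(R) = -3 + 19/R
(-113*A(-5) + 46299)/(-33572 + (24 + 20)**2) = (-113*(-3 + 19/(-5)) + 46299)/(-33572 + (24 + 20)**2) = (-113*(-3 + 19*(-1/5)) + 46299)/(-33572 + 44**2) = (-113*(-3 - 19/5) + 46299)/(-33572 + 1936) = (-113*(-34/5) + 46299)/(-31636) = (3842/5 + 46299)*(-1/31636) = (235337/5)*(-1/31636) = -235337/158180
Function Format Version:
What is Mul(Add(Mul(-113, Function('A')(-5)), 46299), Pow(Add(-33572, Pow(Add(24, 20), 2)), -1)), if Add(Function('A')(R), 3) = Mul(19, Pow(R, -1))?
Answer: Rational(-235337, 158180) ≈ -1.4878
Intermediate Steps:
Function('A')(R) = Add(-3, Mul(19, Pow(R, -1)))
Mul(Add(Mul(-113, Function('A')(-5)), 46299), Pow(Add(-33572, Pow(Add(24, 20), 2)), -1)) = Mul(Add(Mul(-113, Add(-3, Mul(19, Pow(-5, -1)))), 46299), Pow(Add(-33572, Pow(Add(24, 20), 2)), -1)) = Mul(Add(Mul(-113, Add(-3, Mul(19, Rational(-1, 5)))), 46299), Pow(Add(-33572, Pow(44, 2)), -1)) = Mul(Add(Mul(-113, Add(-3, Rational(-19, 5))), 46299), Pow(Add(-33572, 1936), -1)) = Mul(Add(Mul(-113, Rational(-34, 5)), 46299), Pow(-31636, -1)) = Mul(Add(Rational(3842, 5), 46299), Rational(-1, 31636)) = Mul(Rational(235337, 5), Rational(-1, 31636)) = Rational(-235337, 158180)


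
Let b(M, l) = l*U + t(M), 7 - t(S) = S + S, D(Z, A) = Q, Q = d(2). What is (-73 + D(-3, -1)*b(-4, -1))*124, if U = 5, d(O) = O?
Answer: -6572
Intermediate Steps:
Q = 2
D(Z, A) = 2
t(S) = 7 - 2*S (t(S) = 7 - (S + S) = 7 - 2*S)
b(M, l) = 7 - 2*M + 5*l (b(M, l) = l*5 + (7 - 2*M) = 5*l + (7 - 2*M) = 7 - 2*M + 5*l)
(-73 + D(-3, -1)*b(-4, -1))*124 = (-73 + 2*(7 - 2*(-4) + 5*(-1)))*124 = (-73 + 2*(7 + 8 - 5))*124 = (-73 + 2*10)*124 = (-73 + 20)*124 = -53*124 = -6572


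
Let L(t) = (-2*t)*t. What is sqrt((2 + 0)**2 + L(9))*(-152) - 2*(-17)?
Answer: 34 - 152*I*sqrt(158) ≈ 34.0 - 1910.6*I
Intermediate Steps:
L(t) = -2*t**2
sqrt((2 + 0)**2 + L(9))*(-152) - 2*(-17) = sqrt((2 + 0)**2 - 2*9**2)*(-152) - 2*(-17) = sqrt(2**2 - 2*81)*(-152) + 34 = sqrt(4 - 162)*(-152) + 34 = sqrt(-158)*(-152) + 34 = (I*sqrt(158))*(-152) + 34 = -152*I*sqrt(158) + 34 = 34 - 152*I*sqrt(158)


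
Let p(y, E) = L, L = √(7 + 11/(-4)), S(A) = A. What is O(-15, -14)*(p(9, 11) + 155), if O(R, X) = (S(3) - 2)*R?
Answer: -2325 - 15*√17/2 ≈ -2355.9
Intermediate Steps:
L = √17/2 (L = √(7 + 11*(-¼)) = √(7 - 11/4) = √(17/4) = √17/2 ≈ 2.0616)
p(y, E) = √17/2
O(R, X) = R (O(R, X) = (3 - 2)*R = 1*R = R)
O(-15, -14)*(p(9, 11) + 155) = -15*(√17/2 + 155) = -15*(155 + √17/2) = -2325 - 15*√17/2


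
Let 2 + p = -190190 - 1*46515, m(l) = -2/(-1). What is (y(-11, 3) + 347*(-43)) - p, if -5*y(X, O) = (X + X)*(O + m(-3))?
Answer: 221808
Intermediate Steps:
m(l) = 2 (m(l) = -2*(-1) = 2)
p = -236707 (p = -2 + (-190190 - 1*46515) = -2 + (-190190 - 46515) = -2 - 236705 = -236707)
y(X, O) = -2*X*(2 + O)/5 (y(X, O) = -(X + X)*(O + 2)/5 = -2*X*(2 + O)/5)
(y(-11, 3) + 347*(-43)) - p = (-2/5*(-11)*(2 + 3) + 347*(-43)) - 1*(-236707) = (-2/5*(-11)*5 - 14921) + 236707 = (22 - 14921) + 236707 = -14899 + 236707 = 221808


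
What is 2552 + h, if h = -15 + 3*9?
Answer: 2564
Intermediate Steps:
h = 12 (h = -15 + 27 = 12)
2552 + h = 2552 + 12 = 2564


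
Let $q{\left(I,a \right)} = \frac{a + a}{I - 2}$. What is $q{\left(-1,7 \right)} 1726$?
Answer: $- \frac{24164}{3} \approx -8054.7$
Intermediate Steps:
$q{\left(I,a \right)} = \frac{2 a}{-2 + I}$
$q{\left(-1,7 \right)} 1726 = 2 \cdot 7 \frac{1}{-2 - 1} \cdot 1726 = 2 \cdot 7 \frac{1}{-3} \cdot 1726 = 2 \cdot 7 \left(- \frac{1}{3}\right) 1726 = \left(- \frac{14}{3}\right) 1726 = - \frac{24164}{3}$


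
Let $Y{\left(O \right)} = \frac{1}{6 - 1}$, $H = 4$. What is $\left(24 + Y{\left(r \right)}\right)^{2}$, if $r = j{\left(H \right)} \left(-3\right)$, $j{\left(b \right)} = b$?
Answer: $\frac{14641}{25} \approx 585.64$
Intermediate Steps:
$r = -12$ ($r = 4 \left(-3\right) = -12$)
$Y{\left(O \right)} = \frac{1}{5}$
$\left(24 + Y{\left(r \right)}\right)^{2} = \left(24 + \frac{1}{5}\right)^{2} = \left(\frac{121}{5}\right)^{2} = \frac{14641}{25}$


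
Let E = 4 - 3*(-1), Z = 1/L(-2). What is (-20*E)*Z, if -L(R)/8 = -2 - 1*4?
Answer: -35/12 ≈ -2.9167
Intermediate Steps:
L(R) = 48 (L(R) = -8*(-2 - 1*4) = -8*(-2 - 4) = -8*(-6) = 48)
Z = 1/48 ≈ 0.020833
E = 7 (E = 4 + 3 = 7)
(-20*E)*Z = -20*7*(1/48) = -140*1/48 = -35/12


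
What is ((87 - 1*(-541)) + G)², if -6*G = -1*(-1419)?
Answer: 613089/4 ≈ 1.5327e+5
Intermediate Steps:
G = -473/2 (G = -(-1)*(-1419)/6 = -⅙*1419 = -473/2 ≈ -236.50)
((87 - 1*(-541)) + G)² = ((87 - 1*(-541)) - 473/2)² = ((87 + 541) - 473/2)² = (628 - 473/2)² = (783/2)² = 613089/4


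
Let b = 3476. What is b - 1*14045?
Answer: -10569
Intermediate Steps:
b - 1*14045 = 3476 - 1*14045 = 3476 - 14045 = -10569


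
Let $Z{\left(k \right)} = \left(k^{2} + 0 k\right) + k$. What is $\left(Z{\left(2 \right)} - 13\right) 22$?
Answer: $-154$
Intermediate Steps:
$Z{\left(k \right)} = k + k^{2}$ ($Z{\left(k \right)} = \left(k^{2} + 0\right) + k = k^{2} + k = k + k^{2}$)
$\left(Z{\left(2 \right)} - 13\right) 22 = \left(2 \left(1 + 2\right) - 13\right) 22 = \left(2 \cdot 3 - 13\right) 22 = \left(6 - 13\right) 22 = \left(-7\right) 22 = -154$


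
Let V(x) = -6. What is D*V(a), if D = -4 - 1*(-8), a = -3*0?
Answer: -24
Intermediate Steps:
a = 0
D = 4 (D = -4 + 8 = 4)
D*V(a) = 4*(-6) = -24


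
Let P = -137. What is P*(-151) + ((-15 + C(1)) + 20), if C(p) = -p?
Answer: 20691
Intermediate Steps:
P*(-151) + ((-15 + C(1)) + 20) = -137*(-151) + ((-15 - 1*1) + 20) = 20687 + ((-15 - 1) + 20) = 20687 + (-16 + 20) = 20687 + 4 = 20691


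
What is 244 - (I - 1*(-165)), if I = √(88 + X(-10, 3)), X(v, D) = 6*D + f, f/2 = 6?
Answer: 79 - √118 ≈ 68.137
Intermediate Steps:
f = 12 (f = 2*6 = 12)
X(v, D) = 12 + 6*D (X(v, D) = 6*D + 12 = 12 + 6*D)
I = √118 (I = √(88 + (12 + 6*3)) = √(88 + (12 + 18)) = √(88 + 30) = √118 ≈ 10.863)
244 - (I - 1*(-165)) = 244 - (√118 - 1*(-165)) = 244 - (√118 + 165) = 244 - (165 + √118) = 244 + (-165 - √118) = 79 - √118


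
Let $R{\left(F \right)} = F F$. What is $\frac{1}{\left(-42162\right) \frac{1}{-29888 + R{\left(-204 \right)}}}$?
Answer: $- \frac{5864}{21081} \approx -0.27817$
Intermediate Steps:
$R{\left(F \right)} = F^{2}$
$\frac{1}{\left(-42162\right) \frac{1}{-29888 + R{\left(-204 \right)}}} = \frac{1}{\left(-42162\right) \frac{1}{-29888 + \left(-204\right)^{2}}} = \frac{1}{\left(-42162\right) \frac{1}{-29888 + 41616}} = \frac{1}{\left(-42162\right) \frac{1}{11728}} = \frac{1}{- \frac{21081}{5864}} = - \frac{5864}{21081}$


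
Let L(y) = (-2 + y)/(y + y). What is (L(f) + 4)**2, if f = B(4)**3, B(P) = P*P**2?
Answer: 1391567044609/68719476736 ≈ 20.250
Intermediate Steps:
B(P) = P**3
f = 262144 (f = (4**3)**3 = 64**3 = 262144)
L(y) = (-2 + y)/(2*y) (L(y) = (-2 + y)/((2*y)) = (-2 + y)*(1/(2*y)) = (-2 + y)/(2*y))
(L(f) + 4)**2 = ((1/2)*(-2 + 262144)/262144 + 4)**2 = ((1/2)*(1/262144)*262142 + 4)**2 = (131071/262144 + 4)**2 = (1179647/262144)**2 = 1391567044609/68719476736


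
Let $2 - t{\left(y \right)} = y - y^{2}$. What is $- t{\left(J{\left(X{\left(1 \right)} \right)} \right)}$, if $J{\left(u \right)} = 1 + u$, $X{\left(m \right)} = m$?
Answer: $-4$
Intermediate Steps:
$t{\left(y \right)} = 2 + y^{2} - y$ ($t{\left(y \right)} = 2 - \left(y - y^{2}\right) = 2 + \left(y^{2} - y\right) = 2 + y^{2} - y$)
$- t{\left(J{\left(X{\left(1 \right)} \right)} \right)} = - (2 + \left(1 + 1\right)^{2} - \left(1 + 1\right)) = - (2 + 2^{2} - 2) = - (2 + 4 - 2) = \left(-1\right) 4 = -4$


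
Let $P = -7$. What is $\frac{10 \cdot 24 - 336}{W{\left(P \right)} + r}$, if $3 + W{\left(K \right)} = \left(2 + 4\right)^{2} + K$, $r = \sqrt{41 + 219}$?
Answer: $-6 + \frac{6 \sqrt{65}}{13} \approx -2.279$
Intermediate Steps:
$r = 2 \sqrt{65}$ ($r = \sqrt{260} = 2 \sqrt{65} \approx 16.125$)
$W{\left(K \right)} = 33 + K$ ($W{\left(K \right)} = -3 + \left(\left(2 + 4\right)^{2} + K\right) = -3 + \left(6^{2} + K\right) = -3 + \left(36 + K\right) = 33 + K$)
$\frac{10 \cdot 24 - 336}{W{\left(P \right)} + r} = \frac{10 \cdot 24 - 336}{\left(33 - 7\right) + 2 \sqrt{65}} = \frac{240 - 336}{26 + 2 \sqrt{65}} = \frac{1}{26 + 2 \sqrt{65}} \left(-96\right) = - \frac{96}{26 + 2 \sqrt{65}}$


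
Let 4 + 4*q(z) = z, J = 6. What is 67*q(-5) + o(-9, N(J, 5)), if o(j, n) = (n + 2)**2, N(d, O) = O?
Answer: -407/4 ≈ -101.75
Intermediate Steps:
o(j, n) = (2 + n)**2
q(z) = -1 + z/4
67*q(-5) + o(-9, N(J, 5)) = 67*(-1 + (1/4)*(-5)) + (2 + 5)**2 = 67*(-1 - 5/4) + 7**2 = 67*(-9/4) + 49 = -603/4 + 49 = -407/4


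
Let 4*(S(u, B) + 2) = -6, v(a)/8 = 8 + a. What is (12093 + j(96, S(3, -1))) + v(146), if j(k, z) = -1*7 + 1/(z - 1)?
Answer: 119860/9 ≈ 13318.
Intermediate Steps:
v(a) = 64 + 8*a (v(a) = 8*(8 + a) = 64 + 8*a)
S(u, B) = -7/2 (S(u, B) = -2 + (¼)*(-6) = -2 - 3/2 = -7/2)
j(k, z) = -7 + 1/(-1 + z)
(12093 + j(96, S(3, -1))) + v(146) = (12093 + (8 - 7*(-7/2))/(-1 - 7/2)) + (64 + 8*146) = (12093 + (8 + 49/2)/(-9/2)) + (64 + 1168) = (12093 - 2/9*65/2) + 1232 = (12093 - 65/9) + 1232 = 108772/9 + 1232 = 119860/9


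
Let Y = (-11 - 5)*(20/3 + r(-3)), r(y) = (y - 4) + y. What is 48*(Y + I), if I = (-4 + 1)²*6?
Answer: 5152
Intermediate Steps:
r(y) = -4 + 2*y (r(y) = (-4 + y) + y = -4 + 2*y)
I = 54 (I = (-3)²*6 = 9*6 = 54)
Y = 160/3 (Y = (-11 - 5)*(20/3 + (-4 + 2*(-3))) = -16*(20*(⅓) + (-4 - 6)) = -16*(20/3 - 10) = -16*(-10/3) = 160/3 ≈ 53.333)
48*(Y + I) = 48*(160/3 + 54) = 48*(322/3) = 5152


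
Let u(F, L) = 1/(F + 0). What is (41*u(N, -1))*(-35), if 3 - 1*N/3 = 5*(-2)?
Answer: -1435/39 ≈ -36.795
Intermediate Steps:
N = 39 (N = 9 - 15*(-2) = 9 - 3*(-10) = 9 + 30 = 39)
u(F, L) = 1/F
(41*u(N, -1))*(-35) = (41/39)*(-35) = -1435/39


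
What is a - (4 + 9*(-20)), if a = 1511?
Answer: 1687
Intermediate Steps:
a - (4 + 9*(-20)) = 1511 - (4 + 9*(-20)) = 1511 - (4 - 180) = 1511 - 1*(-176) = 1511 + 176 = 1687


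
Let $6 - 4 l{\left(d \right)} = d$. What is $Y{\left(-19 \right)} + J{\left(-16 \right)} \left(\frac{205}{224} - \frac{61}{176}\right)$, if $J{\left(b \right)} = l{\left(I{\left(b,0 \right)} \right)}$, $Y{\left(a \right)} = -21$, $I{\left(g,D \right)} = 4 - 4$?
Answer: $- \frac{99285}{4928} \approx -20.147$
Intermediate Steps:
$I{\left(g,D \right)} = 0$
$l{\left(d \right)} = \frac{3}{2} - \frac{d}{4}$
$J{\left(b \right)} = \frac{3}{2}$ ($J{\left(b \right)} = \frac{3}{2} - 0 = \frac{3}{2} + 0 = \frac{3}{2}$)
$Y{\left(-19 \right)} + J{\left(-16 \right)} \left(\frac{205}{224} - \frac{61}{176}\right) = -21 + \frac{3 \left(\frac{205}{224} - \frac{61}{176}\right)}{2} = -21 + \frac{3}{2} \cdot \frac{1401}{2464} = -21 + \frac{4203}{4928} = - \frac{99285}{4928}$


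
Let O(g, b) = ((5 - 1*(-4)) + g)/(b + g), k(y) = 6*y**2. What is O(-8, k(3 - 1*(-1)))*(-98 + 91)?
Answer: -7/88 ≈ -0.079545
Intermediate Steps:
O(g, b) = (9 + g)/(b + g) (O(g, b) = ((5 + 4) + g)/(b + g) = (9 + g)/(b + g))
O(-8, k(3 - 1*(-1)))*(-98 + 91) = ((9 - 8)/(6*(3 - 1*(-1))**2 - 8))*(-98 + 91) = (1/(6*(3 + 1)**2 - 8))*(-7) = (1/(6*4**2 - 8))*(-7) = (1/(6*16 - 8))*(-7) = (1/(96 - 8))*(-7) = (1/88)*(-7) = -7/88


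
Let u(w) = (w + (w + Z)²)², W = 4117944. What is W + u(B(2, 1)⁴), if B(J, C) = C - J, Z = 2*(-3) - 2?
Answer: 4120444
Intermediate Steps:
Z = -8 (Z = -6 - 2 = -8)
u(w) = (w + (-8 + w)²)² (u(w) = (w + (w - 8)²)² = (w + (-8 + w)²)²)
W + u(B(2, 1)⁴) = 4117944 + ((1 - 1*2)⁴ + (-8 + (1 - 1*2)⁴)²)² = 4117944 + ((1 - 2)⁴ + (-8 + (1 - 2)⁴)²)² = 4117944 + ((-1)⁴ + (-8 + (-1)⁴)²)² = 4117944 + (1 + (-8 + 1)²)² = 4117944 + (1 + (-7)²)² = 4117944 + (1 + 49)² = 4117944 + 50² = 4117944 + 2500 = 4120444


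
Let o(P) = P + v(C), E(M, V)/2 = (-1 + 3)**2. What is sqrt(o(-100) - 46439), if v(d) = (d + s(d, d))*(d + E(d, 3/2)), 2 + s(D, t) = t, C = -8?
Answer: 3*I*sqrt(5171) ≈ 215.73*I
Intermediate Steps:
s(D, t) = -2 + t
E(M, V) = 8 (E(M, V) = 2*(-1 + 3)**2 = 2*2**2 = 2*4 = 8)
v(d) = (-2 + 2*d)*(8 + d) (v(d) = (d + (-2 + d))*(d + 8) = (-2 + 2*d)*(8 + d))
o(P) = P (o(P) = P + (-16 + 2*(-8)**2 + 14*(-8)) = P + (-16 + 2*64 - 112) = P + (-16 + 128 - 112) = P + 0 = P)
sqrt(o(-100) - 46439) = sqrt(-100 - 46439) = sqrt(-46539) = 3*I*sqrt(5171)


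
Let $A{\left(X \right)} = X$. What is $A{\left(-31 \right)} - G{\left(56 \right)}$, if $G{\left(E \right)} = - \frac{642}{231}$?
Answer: $- \frac{2173}{77} \approx -28.221$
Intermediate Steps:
$G{\left(E \right)} = - \frac{214}{77}$ ($G{\left(E \right)} = \left(-642\right) \frac{1}{231} = - \frac{214}{77}$)
$A{\left(-31 \right)} - G{\left(56 \right)} = -31 - - \frac{214}{77} = -31 + \frac{214}{77} = - \frac{2173}{77}$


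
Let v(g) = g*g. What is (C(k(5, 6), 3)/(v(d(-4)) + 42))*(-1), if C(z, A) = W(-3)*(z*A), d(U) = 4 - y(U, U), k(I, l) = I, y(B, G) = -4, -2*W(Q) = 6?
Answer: 45/106 ≈ 0.42453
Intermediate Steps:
W(Q) = -3 (W(Q) = -½*6 = -3)
d(U) = 8 (d(U) = 4 - 1*(-4) = 4 + 4 = 8)
v(g) = g²
C(z, A) = -3*A*z (C(z, A) = -3*z*A = -3*A*z)
(C(k(5, 6), 3)/(v(d(-4)) + 42))*(-1) = ((-3*3*5)/(8² + 42))*(-1) = (-45/(64 + 42))*(-1) = (-45/106)*(-1) = ((1/106)*(-45))*(-1) = -45/106*(-1) = 45/106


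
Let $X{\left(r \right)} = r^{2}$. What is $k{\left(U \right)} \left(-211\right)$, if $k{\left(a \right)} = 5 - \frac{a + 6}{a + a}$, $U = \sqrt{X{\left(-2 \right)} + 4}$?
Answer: $- \frac{1899}{2} + \frac{633 \sqrt{2}}{4} \approx -725.7$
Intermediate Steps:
$U = 2 \sqrt{2}$ ($U = \sqrt{\left(-2\right)^{2} + 4} = \sqrt{4 + 4} = \sqrt{8} = 2 \sqrt{2} \approx 2.8284$)
$k{\left(a \right)} = 5 - \frac{6 + a}{2 a}$
$k{\left(U \right)} \left(-211\right) = \left(\frac{9}{2} - \frac{3}{2 \sqrt{2}}\right) \left(-211\right) = \left(\frac{9}{2} - 3 \frac{\sqrt{2}}{4}\right) \left(-211\right) = \left(\frac{9}{2} - \frac{3 \sqrt{2}}{4}\right) \left(-211\right) = - \frac{1899}{2} + \frac{633 \sqrt{2}}{4}$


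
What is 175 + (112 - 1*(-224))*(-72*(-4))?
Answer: 96943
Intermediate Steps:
175 + (112 - 1*(-224))*(-72*(-4)) = 175 + (112 + 224)*288 = 175 + 336*288 = 175 + 96768 = 96943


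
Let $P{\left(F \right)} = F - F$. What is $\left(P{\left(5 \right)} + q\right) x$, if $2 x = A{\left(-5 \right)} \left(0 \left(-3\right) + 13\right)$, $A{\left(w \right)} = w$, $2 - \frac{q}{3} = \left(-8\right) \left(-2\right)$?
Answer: $1365$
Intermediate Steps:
$q = -42$ ($q = 6 - 3 \left(\left(-8\right) \left(-2\right)\right) = 6 - 48 = -42$)
$P{\left(F \right)} = 0$
$x = - \frac{65}{2}$ ($x = \frac{\left(-5\right) \left(0 \left(-3\right) + 13\right)}{2} = \frac{\left(-5\right) \left(0 + 13\right)}{2} = \frac{\left(-5\right) 13}{2} = \frac{1}{2} \left(-65\right) = - \frac{65}{2} \approx -32.5$)
$\left(P{\left(5 \right)} + q\right) x = \left(0 - 42\right) \left(- \frac{65}{2}\right) = \left(-42\right) \left(- \frac{65}{2}\right) = 1365$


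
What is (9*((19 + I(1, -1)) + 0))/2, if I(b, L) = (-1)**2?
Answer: 90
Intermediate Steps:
I(b, L) = 1
(9*((19 + I(1, -1)) + 0))/2 = (9*((19 + 1) + 0))/2 = (9*(20 + 0))*(1/2) = (9*20)*(1/2) = 180*(1/2) = 90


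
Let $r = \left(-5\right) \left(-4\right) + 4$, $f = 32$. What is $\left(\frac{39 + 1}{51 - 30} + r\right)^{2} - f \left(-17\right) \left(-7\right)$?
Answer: $- \frac{1383392}{441} \approx -3136.9$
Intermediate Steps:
$r = 24$ ($r = 20 + 4 = 24$)
$\left(\frac{39 + 1}{51 - 30} + r\right)^{2} - f \left(-17\right) \left(-7\right) = \left(\frac{39 + 1}{51 - 30} + 24\right)^{2} - 32 \left(-17\right) \left(-7\right) = \left(\frac{40}{21} + 24\right)^{2} - \left(-544\right) \left(-7\right) = \left(40 \cdot \frac{1}{21} + 24\right)^{2} - 3808 = \left(\frac{40}{21} + 24\right)^{2} - 3808 = \left(\frac{544}{21}\right)^{2} - 3808 = \frac{295936}{441} - 3808 = - \frac{1383392}{441}$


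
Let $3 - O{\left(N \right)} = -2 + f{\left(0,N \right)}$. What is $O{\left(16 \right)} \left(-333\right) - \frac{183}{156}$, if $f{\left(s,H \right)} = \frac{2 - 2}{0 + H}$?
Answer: $- \frac{86641}{52} \approx -1666.2$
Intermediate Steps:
$f{\left(s,H \right)} = 0$ ($f{\left(s,H \right)} = \frac{0}{H} = 0$)
$O{\left(N \right)} = 5$ ($O{\left(N \right)} = 3 - \left(-2 + 0\right) = 3 - -2 = 3 + 2 = 5$)
$O{\left(16 \right)} \left(-333\right) - \frac{183}{156} = 5 \left(-333\right) - \frac{183}{156} = -1665 - \frac{61}{52} = - \frac{86641}{52}$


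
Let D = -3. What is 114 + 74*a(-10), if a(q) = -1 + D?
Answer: -182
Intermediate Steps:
a(q) = -4 (a(q) = -1 - 3 = -4)
114 + 74*a(-10) = 114 + 74*(-4) = 114 - 296 = -182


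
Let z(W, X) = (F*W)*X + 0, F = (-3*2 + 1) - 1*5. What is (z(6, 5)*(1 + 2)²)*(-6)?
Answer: 16200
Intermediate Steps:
F = -10 (F = (-6 + 1) - 5 = -5 - 5 = -10)
z(W, X) = -10*W*X (z(W, X) = (-10*W)*X + 0 = -10*W*X + 0 = -10*W*X)
(z(6, 5)*(1 + 2)²)*(-6) = ((-10*6*5)*(1 + 2)²)*(-6) = -300*3²*(-6) = -300*9*(-6) = -2700*(-6) = 16200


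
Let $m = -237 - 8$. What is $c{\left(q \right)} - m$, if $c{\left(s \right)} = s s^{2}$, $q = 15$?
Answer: $3620$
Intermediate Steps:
$m = -245$
$c{\left(s \right)} = s^{3}$
$c{\left(q \right)} - m = 15^{3} - -245 = 3375 + 245 = 3620$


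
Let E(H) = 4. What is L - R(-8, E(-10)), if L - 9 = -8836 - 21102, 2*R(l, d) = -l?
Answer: -29933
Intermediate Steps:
R(l, d) = -l/2 (R(l, d) = (-l)/2 = -l/2)
L = -29929 (L = 9 + (-8836 - 21102) = 9 - 29938 = -29929)
L - R(-8, E(-10)) = -29929 - (-1)*(-8)/2 = -29929 - 1*4 = -29929 - 4 = -29933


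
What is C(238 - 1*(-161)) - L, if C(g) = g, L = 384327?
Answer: -383928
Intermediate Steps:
C(238 - 1*(-161)) - L = (238 - 1*(-161)) - 1*384327 = (238 + 161) - 384327 = 399 - 384327 = -383928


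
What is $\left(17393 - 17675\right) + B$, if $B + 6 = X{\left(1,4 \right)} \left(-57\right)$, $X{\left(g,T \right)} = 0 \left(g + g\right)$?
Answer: $-288$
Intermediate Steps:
$X{\left(g,T \right)} = 0$ ($X{\left(g,T \right)} = 0 \cdot 2 g = 0$)
$B = -6$ ($B = -6 + 0 \left(-57\right) = -6 + 0 = -6$)
$\left(17393 - 17675\right) + B = \left(17393 - 17675\right) - 6 = -282 - 6 = -288$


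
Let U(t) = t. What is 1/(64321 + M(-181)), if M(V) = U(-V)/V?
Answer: 1/64320 ≈ 1.5547e-5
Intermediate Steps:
M(V) = -1 (M(V) = (-V)/V = -1)
1/(64321 + M(-181)) = 1/(64321 - 1) = 1/64320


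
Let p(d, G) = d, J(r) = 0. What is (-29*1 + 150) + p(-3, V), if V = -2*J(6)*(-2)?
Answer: 118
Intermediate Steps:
V = 0 (V = -2*0*(-2) = 0*(-2) = 0)
(-29*1 + 150) + p(-3, V) = (-29*1 + 150) - 3 = (-29 + 150) - 3 = 121 - 3 = 118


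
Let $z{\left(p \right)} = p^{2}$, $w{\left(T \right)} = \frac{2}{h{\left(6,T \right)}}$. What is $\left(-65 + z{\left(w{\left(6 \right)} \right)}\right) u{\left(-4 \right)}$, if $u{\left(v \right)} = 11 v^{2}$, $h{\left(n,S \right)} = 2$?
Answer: $-11264$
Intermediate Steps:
$w{\left(T \right)} = 1$ ($w{\left(T \right)} = \frac{2}{2} = 2 \cdot \frac{1}{2} = 1$)
$\left(-65 + z{\left(w{\left(6 \right)} \right)}\right) u{\left(-4 \right)} = \left(-65 + 1^{2}\right) 11 \left(-4\right)^{2} = \left(-65 + 1\right) 11 \cdot 16 = \left(-64\right) 176 = -11264$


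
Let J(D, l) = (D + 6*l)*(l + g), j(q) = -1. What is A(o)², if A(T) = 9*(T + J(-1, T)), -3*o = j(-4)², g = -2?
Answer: 3600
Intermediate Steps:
J(D, l) = (-2 + l)*(D + 6*l) (J(D, l) = (D + 6*l)*(l - 2) = (D + 6*l)*(-2 + l) = (-2 + l)*(D + 6*l))
o = -⅓ (o = -⅓*(-1)² = -⅓*1 = -⅓ ≈ -0.33333)
A(T) = 18 - 108*T + 54*T² (A(T) = 9*(T + (-12*T - 2*(-1) + 6*T² - T)) = 9*(T + (-12*T + 2 + 6*T² - T)) = 9*(T + (2 - 13*T + 6*T²)) = 9*(2 - 12*T + 6*T²) = 18 - 108*T + 54*T²)
A(o)² = (18 - 108*(-⅓) + 54*(-⅓)²)² = (18 + 36 + 54*(⅑))² = (18 + 36 + 6)² = 60² = 3600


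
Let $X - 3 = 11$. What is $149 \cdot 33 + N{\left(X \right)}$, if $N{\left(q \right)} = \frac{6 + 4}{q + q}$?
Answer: $\frac{68843}{14} \approx 4917.4$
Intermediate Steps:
$X = 14$ ($X = 3 + 11 = 14$)
$N{\left(q \right)} = \frac{5}{q}$ ($N{\left(q \right)} = \frac{10}{2 q} = 10 \frac{1}{2 q} = \frac{5}{q}$)
$149 \cdot 33 + N{\left(X \right)} = 149 \cdot 33 + \frac{5}{14} = 4917 + 5 \cdot \frac{1}{14} = 4917 + \frac{5}{14} = \frac{68843}{14}$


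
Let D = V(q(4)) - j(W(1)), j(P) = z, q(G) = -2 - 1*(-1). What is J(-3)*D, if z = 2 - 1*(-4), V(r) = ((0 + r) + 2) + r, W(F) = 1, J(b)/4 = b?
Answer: 72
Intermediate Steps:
J(b) = 4*b
q(G) = -1 (q(G) = -2 + 1 = -1)
V(r) = 2 + 2*r (V(r) = (r + 2) + r = (2 + r) + r = 2 + 2*r)
z = 6 (z = 2 + 4 = 6)
j(P) = 6
D = -6 (D = (2 + 2*(-1)) - 1*6 = (2 - 2) - 6 = 0 - 6 = -6)
J(-3)*D = (4*(-3))*(-6) = -12*(-6) = 72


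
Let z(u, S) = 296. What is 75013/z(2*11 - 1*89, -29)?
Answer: 75013/296 ≈ 253.42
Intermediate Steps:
75013/z(2*11 - 1*89, -29) = 75013/296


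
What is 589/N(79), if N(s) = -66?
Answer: -589/66 ≈ -8.9242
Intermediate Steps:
589/N(79) = 589/(-66) = 589*(-1/66) = -589/66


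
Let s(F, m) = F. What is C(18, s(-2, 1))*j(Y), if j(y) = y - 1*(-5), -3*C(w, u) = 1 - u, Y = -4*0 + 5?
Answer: -10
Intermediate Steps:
Y = 5 (Y = 0 + 5 = 5)
C(w, u) = -1/3 + u/3 (C(w, u) = -(1 - u)/3 = -1/3 + u/3)
j(y) = 5 + y (j(y) = y + 5 = 5 + y)
C(18, s(-2, 1))*j(Y) = (-1/3 + (1/3)*(-2))*(5 + 5) = (-1/3 - 2/3)*10 = -1*10 = -10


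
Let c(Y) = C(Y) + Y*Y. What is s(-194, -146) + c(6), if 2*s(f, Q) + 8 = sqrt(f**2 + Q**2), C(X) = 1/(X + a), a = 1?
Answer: 225/7 + sqrt(14738) ≈ 153.54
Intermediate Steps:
C(X) = 1/(1 + X) (C(X) = 1/(X + 1) = 1/(1 + X))
c(Y) = Y**2 + 1/(1 + Y) (c(Y) = 1/(1 + Y) + Y*Y = 1/(1 + Y) + Y**2 = Y**2 + 1/(1 + Y))
s(f, Q) = -4 + sqrt(Q**2 + f**2)/2 (s(f, Q) = -4 + sqrt(f**2 + Q**2)/2 = -4 + sqrt(Q**2 + f**2)/2)
s(-194, -146) + c(6) = (-4 + sqrt((-146)**2 + (-194)**2)/2) + (1 + 6**2*(1 + 6))/(1 + 6) = (-4 + sqrt(21316 + 37636)/2) + (1 + 36*7)/7 = (-4 + sqrt(58952)/2) + (1 + 252)/7 = (-4 + (2*sqrt(14738))/2) + (1/7)*253 = (-4 + sqrt(14738)) + 253/7 = 225/7 + sqrt(14738)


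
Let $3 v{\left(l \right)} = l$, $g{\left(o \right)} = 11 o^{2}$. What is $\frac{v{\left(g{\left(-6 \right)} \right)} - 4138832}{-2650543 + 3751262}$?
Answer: $- \frac{4138700}{1100719} \approx -3.76$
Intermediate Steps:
$v{\left(l \right)} = \frac{l}{3}$
$\frac{v{\left(g{\left(-6 \right)} \right)} - 4138832}{-2650543 + 3751262} = \frac{\frac{11 \left(-6\right)^{2}}{3} - 4138832}{-2650543 + 3751262} = \frac{\frac{11 \cdot 36}{3} - 4138832}{1100719} = \left(\frac{1}{3} \cdot 396 - 4138832\right) \frac{1}{1100719} = \left(132 - 4138832\right) \frac{1}{1100719} = \left(-4138700\right) \frac{1}{1100719} = - \frac{4138700}{1100719}$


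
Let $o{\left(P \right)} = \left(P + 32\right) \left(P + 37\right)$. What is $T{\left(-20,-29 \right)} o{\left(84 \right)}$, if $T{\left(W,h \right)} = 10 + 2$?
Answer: $168432$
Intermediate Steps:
$T{\left(W,h \right)} = 12$
$o{\left(P \right)} = \left(32 + P\right) \left(37 + P\right)$
$T{\left(-20,-29 \right)} o{\left(84 \right)} = 12 \left(1184 + 84^{2} + 69 \cdot 84\right) = 12 \left(1184 + 7056 + 5796\right) = 12 \cdot 14036 = 168432$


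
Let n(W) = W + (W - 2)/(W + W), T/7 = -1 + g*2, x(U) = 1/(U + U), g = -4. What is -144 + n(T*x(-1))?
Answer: -7058/63 ≈ -112.03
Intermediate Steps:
x(U) = 1/(2*U)
T = -63 (T = 7*(-1 - 4*2) = 7*(-1 - 8) = 7*(-9) = -63)
n(W) = W + (-2 + W)/(2*W) (n(W) = W + (-2 + W)/((2*W)) = W + (-2 + W)*(1/(2*W)) = W + (-2 + W)/(2*W))
-144 + n(T*x(-1)) = -144 + (½ - 63/(2*(-1)) - 1/((-63/(2*(-1))))) = -144 + (½ - 63*(-1)/2 - 1/((-63*(-1)/2))) = -144 + (½ - 63*(-½) - 1/((-63*(-½)))) = -144 + (½ + 63/2 - 1/63/2) = -144 + (½ + 63/2 - 1*2/63) = -144 + (½ + 63/2 - 2/63) = -144 + 2014/63 = -7058/63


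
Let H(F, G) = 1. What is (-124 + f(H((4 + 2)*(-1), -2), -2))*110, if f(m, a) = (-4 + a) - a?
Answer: -14080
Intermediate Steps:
f(m, a) = -4
(-124 + f(H((4 + 2)*(-1), -2), -2))*110 = (-124 - 4)*110 = -128*110 = -14080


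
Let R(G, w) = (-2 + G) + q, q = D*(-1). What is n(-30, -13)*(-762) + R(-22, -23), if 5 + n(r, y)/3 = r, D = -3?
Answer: 79989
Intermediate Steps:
n(r, y) = -15 + 3*r
q = 3 (q = -3*(-1) = 3)
R(G, w) = 1 + G (R(G, w) = (-2 + G) + 3 = 1 + G)
n(-30, -13)*(-762) + R(-22, -23) = (-15 + 3*(-30))*(-762) + (1 - 22) = (-15 - 90)*(-762) - 21 = -105*(-762) - 21 = 80010 - 21 = 79989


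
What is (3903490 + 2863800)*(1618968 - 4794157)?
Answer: -21487424767810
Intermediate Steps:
(3903490 + 2863800)*(1618968 - 4794157) = 6767290*(-3175189) = -21487424767810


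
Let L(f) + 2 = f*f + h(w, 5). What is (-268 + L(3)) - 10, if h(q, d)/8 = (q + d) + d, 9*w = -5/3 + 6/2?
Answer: -5125/27 ≈ -189.81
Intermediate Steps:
w = 4/27 (w = (-5/3 + 6/2)/9 = (-5*⅓ + 6*(½))/9 = (-5/3 + 3)/9 = (⅑)*(4/3) = 4/27 ≈ 0.14815)
h(q, d) = 8*q + 16*d (h(q, d) = 8*((q + d) + d) = 8*((d + q) + d) = 8*(q + 2*d) = 8*q + 16*d)
L(f) = 2138/27 + f² (L(f) = -2 + (f*f + (8*(4/27) + 16*5)) = -2 + (f² + (32/27 + 80)) = -2 + (f² + 2192/27) = -2 + (2192/27 + f²) = 2138/27 + f²)
(-268 + L(3)) - 10 = (-268 + (2138/27 + 3²)) - 10 = (-268 + (2138/27 + 9)) - 10 = (-268 + 2381/27) - 10 = -4855/27 - 10 = -5125/27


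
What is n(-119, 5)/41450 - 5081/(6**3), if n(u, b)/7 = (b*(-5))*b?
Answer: -4215929/179064 ≈ -23.544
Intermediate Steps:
n(u, b) = -35*b**2 (n(u, b) = 7*((b*(-5))*b) = 7*((-5*b)*b) = 7*(-5*b**2) = -35*b**2)
n(-119, 5)/41450 - 5081/(6**3) = -35*5**2/41450 - 5081/(6**3) = -35*25*(1/41450) - 5081/216 = -875*1/41450 - 5081*1/216 = -35/1658 - 5081/216 = -4215929/179064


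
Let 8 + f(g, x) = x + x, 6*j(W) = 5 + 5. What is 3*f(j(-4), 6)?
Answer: 12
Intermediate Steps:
j(W) = 5/3 (j(W) = (5 + 5)/6 = (1/6)*10 = 5/3)
f(g, x) = -8 + 2*x (f(g, x) = -8 + (x + x) = -8 + 2*x)
3*f(j(-4), 6) = 3*(-8 + 2*6) = 3*(-8 + 12) = 3*4 = 12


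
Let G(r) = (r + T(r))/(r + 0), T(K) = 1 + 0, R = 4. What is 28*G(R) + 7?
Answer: 42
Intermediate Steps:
T(K) = 1
G(r) = (1 + r)/r (G(r) = (r + 1)/(r + 0) = (1 + r)/r)
28*G(R) + 7 = 28*((1 + 4)/4) + 7 = 28*((¼)*5) + 7 = 28*(5/4) + 7 = 35 + 7 = 42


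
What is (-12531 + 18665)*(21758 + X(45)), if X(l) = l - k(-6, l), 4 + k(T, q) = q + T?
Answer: 133524912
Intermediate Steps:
k(T, q) = -4 + T + q (k(T, q) = -4 + (q + T) = -4 + (T + q) = -4 + T + q)
X(l) = 10 (X(l) = l - (-4 - 6 + l) = l - (-10 + l) = l + (10 - l) = 10)
(-12531 + 18665)*(21758 + X(45)) = (-12531 + 18665)*(21758 + 10) = 6134*21768 = 133524912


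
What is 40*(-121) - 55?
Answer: -4895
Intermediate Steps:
40*(-121) - 55 = -4840 - 55 = -4895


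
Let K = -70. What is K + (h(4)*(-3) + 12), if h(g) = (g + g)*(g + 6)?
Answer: -298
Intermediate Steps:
h(g) = 2*g*(6 + g) (h(g) = (2*g)*(6 + g) = 2*g*(6 + g))
K + (h(4)*(-3) + 12) = -70 + ((2*4*(6 + 4))*(-3) + 12) = -70 + ((2*4*10)*(-3) + 12) = -70 + (80*(-3) + 12) = -70 + (-240 + 12) = -70 - 228 = -298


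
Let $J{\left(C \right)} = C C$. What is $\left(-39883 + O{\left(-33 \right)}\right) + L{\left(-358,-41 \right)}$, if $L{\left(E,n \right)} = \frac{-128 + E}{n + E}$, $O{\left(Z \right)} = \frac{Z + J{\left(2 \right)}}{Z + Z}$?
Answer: $- \frac{350078425}{8778} \approx -39881.0$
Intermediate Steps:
$J{\left(C \right)} = C^{2}$
$O{\left(Z \right)} = \frac{4 + Z}{2 Z}$ ($O{\left(Z \right)} = \frac{Z + 2^{2}}{Z + Z} = \frac{Z + 4}{2 Z} = \left(4 + Z\right) \frac{1}{2 Z} = \frac{4 + Z}{2 Z}$)
$L{\left(E,n \right)} = \frac{-128 + E}{E + n}$
$\left(-39883 + O{\left(-33 \right)}\right) + L{\left(-358,-41 \right)} = \left(-39883 + \frac{4 - 33}{2 \left(-33\right)}\right) + \frac{-128 - 358}{-358 - 41} = \left(-39883 + \frac{1}{2} \left(- \frac{1}{33}\right) \left(-29\right)\right) + \frac{1}{-399} \left(-486\right) = \left(-39883 + \frac{29}{66}\right) - - \frac{162}{133} = - \frac{2632249}{66} + \frac{162}{133} = - \frac{350078425}{8778}$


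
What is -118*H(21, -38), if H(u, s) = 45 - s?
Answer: -9794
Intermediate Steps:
-118*H(21, -38) = -118*(45 - 1*(-38)) = -118*(45 + 38) = -118*83 = -9794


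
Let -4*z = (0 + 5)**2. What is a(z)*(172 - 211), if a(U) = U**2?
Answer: -24375/16 ≈ -1523.4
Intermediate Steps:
z = -25/4 (z = -(0 + 5)**2/4 = -1/4*5**2 = -1/4*25 = -25/4 ≈ -6.2500)
a(z)*(172 - 211) = (-25/4)**2*(172 - 211) = (625/16)*(-39) = -24375/16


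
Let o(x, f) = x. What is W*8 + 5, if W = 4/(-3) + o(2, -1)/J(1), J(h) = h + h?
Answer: 7/3 ≈ 2.3333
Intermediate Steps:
J(h) = 2*h
W = -⅓ (W = 4/(-3) + 2/((2*1)) = 4*(-⅓) + 2/2 = -4/3 + 2*(½) = -4/3 + 1 = -⅓ ≈ -0.33333)
W*8 + 5 = -⅓*8 + 5 = -8/3 + 5 = 7/3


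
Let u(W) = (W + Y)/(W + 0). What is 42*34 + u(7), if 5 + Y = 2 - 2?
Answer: 9998/7 ≈ 1428.3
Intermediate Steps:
Y = -5 (Y = -5 + (2 - 2) = -5 + 0 = -5)
u(W) = (-5 + W)/W (u(W) = (W - 5)/(W + 0) = (-5 + W)/W)
42*34 + u(7) = 42*34 + (-5 + 7)/7 = 1428 + (⅐)*2 = 1428 + 2/7 = 9998/7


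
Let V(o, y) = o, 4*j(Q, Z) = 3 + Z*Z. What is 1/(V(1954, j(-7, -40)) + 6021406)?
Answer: 1/6023360 ≈ 1.6602e-7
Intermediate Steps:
j(Q, Z) = 3/4 + Z**2/4 (j(Q, Z) = (3 + Z*Z)/4 = (3 + Z**2)/4 = 3/4 + Z**2/4)
1/(V(1954, j(-7, -40)) + 6021406) = 1/(1954 + 6021406) = 1/6023360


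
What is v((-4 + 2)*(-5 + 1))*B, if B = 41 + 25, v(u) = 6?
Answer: 396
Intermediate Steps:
B = 66
v((-4 + 2)*(-5 + 1))*B = 6*66 = 396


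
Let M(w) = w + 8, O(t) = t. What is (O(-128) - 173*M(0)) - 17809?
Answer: -19321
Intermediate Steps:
M(w) = 8 + w
(O(-128) - 173*M(0)) - 17809 = (-128 - 173*(8 + 0)) - 17809 = (-128 - 173*8) - 17809 = (-128 - 1384) - 17809 = -1512 - 17809 = -19321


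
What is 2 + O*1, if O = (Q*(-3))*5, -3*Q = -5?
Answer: -23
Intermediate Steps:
Q = 5/3 (Q = -⅓*(-5) = 5/3 ≈ 1.6667)
O = -25 (O = ((5/3)*(-3))*5 = -5*5 = -25)
2 + O*1 = 2 - 25*1 = 2 - 25 = -23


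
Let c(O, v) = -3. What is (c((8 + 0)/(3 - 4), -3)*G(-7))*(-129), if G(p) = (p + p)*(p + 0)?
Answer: 37926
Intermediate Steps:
G(p) = 2*p² (G(p) = (2*p)*p = 2*p²)
(c((8 + 0)/(3 - 4), -3)*G(-7))*(-129) = -6*(-7)²*(-129) = -6*49*(-129) = -3*98*(-129) = -294*(-129) = 37926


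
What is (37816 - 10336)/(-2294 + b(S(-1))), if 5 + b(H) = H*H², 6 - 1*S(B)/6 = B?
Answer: 27480/71789 ≈ 0.38279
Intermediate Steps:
S(B) = 36 - 6*B
b(H) = -5 + H³ (b(H) = -5 + H*H² = -5 + H³)
(37816 - 10336)/(-2294 + b(S(-1))) = (37816 - 10336)/(-2294 + (-5 + (36 - 6*(-1))³)) = 27480/(-2294 + (-5 + (36 + 6)³)) = 27480/(-2294 + (-5 + 42³)) = 27480/(-2294 + (-5 + 74088)) = 27480/(-2294 + 74083) = 27480/71789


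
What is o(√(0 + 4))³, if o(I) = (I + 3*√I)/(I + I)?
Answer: 29/16 + 45*√2/32 ≈ 3.8012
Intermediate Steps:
o(I) = (I + 3*√I)/(2*I) (o(I) = (I + 3*√I)/((2*I)) = (I + 3*√I)*(1/(2*I)) = (I + 3*√I)/(2*I))
o(√(0 + 4))³ = (½ + 3/(2*√(√(0 + 4))))³ = (½ + 3/(2*√(√4)))³ = (½ + 3/(2*√2))³ = (½ + 3*(√2/2)/2)³ = (½ + 3*√2/4)³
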